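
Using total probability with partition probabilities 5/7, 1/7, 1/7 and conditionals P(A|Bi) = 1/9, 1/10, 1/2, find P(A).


P(A) = P(A|B1)P(B1) + P(A|B2)P(B2) + P(A|B3)P(B3)
= 1/9*5/7 + 1/10*1/7 + 1/2*1/7
= 5/63 + 1/70 + 1/14 = 52/315

52/315


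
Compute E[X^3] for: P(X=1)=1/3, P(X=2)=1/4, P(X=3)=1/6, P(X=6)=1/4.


E[X^3] = sum(x^3 * P(x))
= 1*1/3 + 8*1/4 + 27*1/6 + 216*1/4
= 365/6

365/6


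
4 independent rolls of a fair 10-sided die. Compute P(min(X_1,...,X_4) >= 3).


P(min >= 3) = P(all X_i >= 3) = (P(X_1 >= 3))^4
= (8/10)^4 = (4/5)^4 = 256/625

256/625


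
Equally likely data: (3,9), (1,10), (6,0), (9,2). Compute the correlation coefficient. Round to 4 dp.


Cov(X,Y) = -11.1875, Var(X) = 9.1875, Var(Y) = 18.6875
rho = Cov/(sqrt(VarX)*sqrt(VarY)) = -0.8538

-0.8538


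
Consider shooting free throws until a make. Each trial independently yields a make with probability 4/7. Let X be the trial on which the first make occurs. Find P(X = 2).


P(X=2) = (1-p)^1 * p = (3/7)^1 * 4/7
= 3/7 * 4/7 = 12/49

12/49


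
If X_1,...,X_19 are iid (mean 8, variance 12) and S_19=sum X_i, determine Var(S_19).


By independence, Var(S_n) = n*Var(X_1) = 19*12 = 228

228


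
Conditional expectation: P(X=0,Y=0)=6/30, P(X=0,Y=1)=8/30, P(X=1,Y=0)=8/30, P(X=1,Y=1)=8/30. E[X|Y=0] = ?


P(Y=0) = 14/30
E[X|Y=0] = (0*6 + 1*8)/14 = 8/14 = 4/7

4/7


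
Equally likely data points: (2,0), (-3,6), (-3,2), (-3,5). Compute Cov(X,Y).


E[X]=-7/4, E[Y]=13/4, E[XY]=-39/4
Cov(X,Y) = E[XY] - E[X]E[Y] = -39/4 + 7/4*13/4 = -65/16

-65/16


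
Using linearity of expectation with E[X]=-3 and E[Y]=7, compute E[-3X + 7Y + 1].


E[-3X + 7Y + 1] = -3*E[X] + 7*E[Y] + 1
= (-3)*(-3) + (7)*(7) + (1)
= 9 + 49 + 1 = 59

59


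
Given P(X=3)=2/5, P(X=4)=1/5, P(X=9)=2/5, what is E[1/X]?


E[1/X] = sum(g(x)*P(x))
= 1/3*2/5 + 1/4*1/5 + 1/9*2/5
= 41/180

41/180


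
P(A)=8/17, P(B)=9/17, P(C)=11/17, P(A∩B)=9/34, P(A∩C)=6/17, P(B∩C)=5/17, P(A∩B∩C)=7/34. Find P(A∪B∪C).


P(A∪B∪C) = P(A)+P(B)+P(C) - P(AB)-P(AC)-P(BC) + P(ABC)
= 8/17+9/17+11/17 - 9/34-6/17-5/17 + 7/34
= 16/17

16/17


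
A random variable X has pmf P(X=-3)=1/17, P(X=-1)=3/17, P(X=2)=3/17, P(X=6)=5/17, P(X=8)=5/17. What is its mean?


E[X] = sum(x * P(x))
= -3*1/17 - 1*3/17 + 2*3/17 + 6*5/17 + 8*5/17
= 70/17

70/17


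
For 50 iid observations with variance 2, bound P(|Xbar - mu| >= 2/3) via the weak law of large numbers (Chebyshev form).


Var(Xbar) = Var(X)/n = 2/50
Chebyshev: P(|Xbar-mu| >= 2/3) <= Var(Xbar)/(2/3)^2 = (1/25)/(4/9) = 9/100

9/100


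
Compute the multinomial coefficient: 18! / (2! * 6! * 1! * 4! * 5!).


18! = 6402373705728000
Denominator: 2!=2 * 6!=720 * 1!=1 * 4!=24 * 5!=120
Coefficient = 6402373705728000 / 4147200 = 1543782240

1543782240


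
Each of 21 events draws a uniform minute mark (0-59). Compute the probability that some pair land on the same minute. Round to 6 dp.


P(all different) = prod((60-i)/60 for i=0..20) = 0.018596
P(at least one match) = 1 - 0.018596 = 0.981404

0.981404


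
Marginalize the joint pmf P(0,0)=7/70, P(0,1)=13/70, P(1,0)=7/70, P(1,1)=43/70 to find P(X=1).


P(X=1) = P(1,0)+P(1,1) = 7/70 + 43/70 = 50/70 = 5/7

5/7


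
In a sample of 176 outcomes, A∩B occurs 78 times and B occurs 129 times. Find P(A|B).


P(A|B) = P(A∩B)/P(B) = (78/176)/(129/176) = 78/129 = 26/43

26/43


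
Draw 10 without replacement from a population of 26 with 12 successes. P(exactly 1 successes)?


P(X=1) = C(12,1)*C(14,9) / C(26,10)
= 12*2002 / 5311735
= 24024/5311735 = 168/37145

168/37145


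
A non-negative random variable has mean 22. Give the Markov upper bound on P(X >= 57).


Markov: P(X >= a) <= E[X]/a
P(X >= 57) <= 22/57

22/57


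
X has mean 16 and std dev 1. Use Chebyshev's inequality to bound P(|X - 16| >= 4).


k = 4/1 = 4
Chebyshev: P(|X-mu| >= k*sigma) <= 1/k^2 = 1/4^2 = 1/16

1/16


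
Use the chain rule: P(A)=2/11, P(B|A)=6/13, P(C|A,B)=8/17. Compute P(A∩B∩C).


P(A∩B∩C) = P(A) * P(B|A) * P(C|A∩B)
= 2/11 * 6/13 * 8/17
= 12/143 * 8/17 = 96/2431

96/2431


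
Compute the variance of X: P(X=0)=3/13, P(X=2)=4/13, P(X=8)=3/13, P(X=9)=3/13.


E[X] = 59/13, E[X^2] = 451/13
Var(X) = E[X^2] - (E[X])^2 = 451/13 - (59/13)^2 = 2382/169

2382/169


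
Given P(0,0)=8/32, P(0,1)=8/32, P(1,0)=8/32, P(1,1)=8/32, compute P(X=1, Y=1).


Read from table: P(X=1, Y=1) = 8/32 = 1/4

1/4


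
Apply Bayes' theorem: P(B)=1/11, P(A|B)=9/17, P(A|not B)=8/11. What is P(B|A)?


P(A) = P(A|B)P(B) + P(A|B')P(B') = 9/17*1/11 + 8/11*10/11 = 1459/2057
P(B|A) = P(A|B)P(B)/P(A) = (9/187)/(1459/2057) = 99/1459

99/1459


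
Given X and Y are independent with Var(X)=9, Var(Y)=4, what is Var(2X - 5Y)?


Independence => Cov(X,Y)=0
Var(2X - 5Y) = 2^2*Var(X) + (-5)^2*Var(Y)
= 4*9 + 25*4 = 136

136


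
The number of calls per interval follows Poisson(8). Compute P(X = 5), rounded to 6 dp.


P(X=5) = e^(-8) * 8^5 / 5!
≈ 0.0003354626279 * 32768 / 120
≈ 0.091604

0.091604


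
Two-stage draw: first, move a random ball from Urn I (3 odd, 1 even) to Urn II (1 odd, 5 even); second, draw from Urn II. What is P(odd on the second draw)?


P(transfer odd) = 3/4; P(transfer even) = 1/4
If odd transferred: Urn II has 2 odd of 7, so P(odd|odd moved) = 2/7
If even transferred: Urn II has 1 odd of 7, so P(odd|even moved) = 1/7
By total probability: P(odd) = 3/4*2/7 + 1/4*1/7 = 1/4

1/4


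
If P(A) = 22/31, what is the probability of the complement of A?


P(A') = 1 - P(A) = 1 - 22/31 = 9/31

9/31


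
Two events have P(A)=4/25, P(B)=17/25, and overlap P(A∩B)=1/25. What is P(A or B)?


P(A∪B) = P(A) + P(B) - P(A∩B)
= 4/25 + 17/25 - 1/25 = 4/5

4/5


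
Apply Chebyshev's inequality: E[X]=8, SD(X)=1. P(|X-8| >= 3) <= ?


k = 3/1 = 3
Chebyshev: P(|X-mu| >= k*sigma) <= 1/k^2 = 1/3^2 = 1/9

1/9


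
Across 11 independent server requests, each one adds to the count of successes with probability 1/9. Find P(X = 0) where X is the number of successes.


P(X=0) = C(11,0) * p^0 * (1-p)^11
= 1 * 1 * 8589934592/31381059609
= 8589934592/31381059609

8589934592/31381059609


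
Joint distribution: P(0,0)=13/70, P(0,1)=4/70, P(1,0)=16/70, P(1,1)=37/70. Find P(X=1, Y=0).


Read from table: P(X=1, Y=0) = 16/70 = 8/35

8/35


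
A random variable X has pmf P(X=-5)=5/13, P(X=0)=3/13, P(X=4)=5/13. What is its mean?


E[X] = sum(x * P(x))
= -5*5/13 + 0*3/13 + 4*5/13
= -5/13

-5/13


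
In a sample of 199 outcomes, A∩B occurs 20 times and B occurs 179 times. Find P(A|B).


P(A|B) = P(A∩B)/P(B) = (20/199)/(179/199) = 20/179

20/179


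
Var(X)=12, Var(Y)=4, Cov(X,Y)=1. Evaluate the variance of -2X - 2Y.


Var(-2X - 2Y) = (-2)^2*Var(X) + (-2)^2*Var(Y) + 2*(-2)*(-2)*Cov(X,Y)
= 4*12 + 4*4 + 8*1
= 48 + 16 + 8 = 72

72


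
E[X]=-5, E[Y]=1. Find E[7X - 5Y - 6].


E[7X - 5Y - 6] = 7*E[X] - 5*E[Y] - 6
= (7)*(-5) + (-5)*(1) + (-6)
= -35 - 5 - 6 = -46

-46


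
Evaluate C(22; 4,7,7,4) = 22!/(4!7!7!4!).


22! = 1124000727777607680000
Denominator: 4!=24 * 7!=5040 * 7!=5040 * 4!=24
Coefficient = 1124000727777607680000 / 14631321600 = 76821544800

76821544800


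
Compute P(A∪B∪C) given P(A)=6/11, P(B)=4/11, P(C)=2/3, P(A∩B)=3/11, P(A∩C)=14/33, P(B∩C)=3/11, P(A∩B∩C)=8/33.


P(A∪B∪C) = P(A)+P(B)+P(C) - P(AB)-P(AC)-P(BC) + P(ABC)
= 6/11+4/11+2/3 - 3/11-14/33-3/11 + 8/33
= 28/33

28/33


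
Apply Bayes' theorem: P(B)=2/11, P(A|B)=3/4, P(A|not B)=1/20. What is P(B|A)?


P(A) = P(A|B)P(B) + P(A|B')P(B') = 3/4*2/11 + 1/20*9/11 = 39/220
P(B|A) = P(A|B)P(B)/P(A) = (3/22)/(39/220) = 10/13

10/13


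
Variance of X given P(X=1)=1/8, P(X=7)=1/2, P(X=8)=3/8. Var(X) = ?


E[X] = 53/8, E[X^2] = 389/8
Var(X) = E[X^2] - (E[X])^2 = 389/8 - (53/8)^2 = 303/64

303/64


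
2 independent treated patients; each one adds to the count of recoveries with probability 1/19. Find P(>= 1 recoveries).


P(at least one) = 1 - P(none)
P(none) = (1 - 1/19)^2 = (18/19)^2 = 324/361
P(at least one) = 1 - 324/361 = 37/361

37/361


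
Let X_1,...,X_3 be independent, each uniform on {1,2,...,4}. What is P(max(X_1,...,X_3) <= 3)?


P(max <= 3) = P(all X_i <= 3) = (P(X_1 <= 3))^3
= (3/4)^3 = 27/64

27/64


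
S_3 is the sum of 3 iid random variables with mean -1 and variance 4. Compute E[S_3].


E[S_n] = n*E[X_1] = 3*-1 = -3

-3


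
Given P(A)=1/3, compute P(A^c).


P(A') = 1 - P(A) = 1 - 1/3 = 2/3

2/3


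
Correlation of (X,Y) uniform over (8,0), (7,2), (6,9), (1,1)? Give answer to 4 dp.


Cov(X,Y) = 0.7500, Var(X) = 7.2500, Var(Y) = 12.5000
rho = Cov/(sqrt(VarX)*sqrt(VarY)) = 0.0788

0.0788


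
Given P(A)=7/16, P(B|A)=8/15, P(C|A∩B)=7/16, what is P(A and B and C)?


P(A∩B∩C) = P(A) * P(B|A) * P(C|A∩B)
= 7/16 * 8/15 * 7/16
= 7/30 * 7/16 = 49/480

49/480


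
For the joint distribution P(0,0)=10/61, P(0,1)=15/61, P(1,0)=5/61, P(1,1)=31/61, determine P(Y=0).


P(Y=0) = P(0,0)+P(1,0) = 10/61 + 5/61 = 15/61

15/61


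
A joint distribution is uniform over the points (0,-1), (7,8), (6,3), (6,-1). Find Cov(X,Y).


E[X]=19/4, E[Y]=9/4, E[XY]=17
Cov(X,Y) = E[XY] - E[X]E[Y] = 17 - 19/4*9/4 = 101/16

101/16


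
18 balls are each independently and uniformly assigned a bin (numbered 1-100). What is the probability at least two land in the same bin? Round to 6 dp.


P(all different) = prod((100-i)/100 for i=0..17) = 0.196326
P(at least one match) = 1 - 0.196326 = 0.803674

0.803674


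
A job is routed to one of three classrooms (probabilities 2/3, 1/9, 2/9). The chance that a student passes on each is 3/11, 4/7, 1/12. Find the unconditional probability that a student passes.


P(A) = P(A|B1)P(B1) + P(A|B2)P(B2) + P(A|B3)P(B3)
= 3/11*2/3 + 4/7*1/9 + 1/12*2/9
= 2/11 + 4/63 + 1/54 = 1097/4158

1097/4158


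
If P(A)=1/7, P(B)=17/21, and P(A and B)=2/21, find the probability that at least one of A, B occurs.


P(A∪B) = P(A) + P(B) - P(A∩B)
= 1/7 + 17/21 - 2/21 = 6/7

6/7


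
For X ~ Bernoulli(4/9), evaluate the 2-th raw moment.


For Bernoulli: X in {0,1}
E[X^2] = 0^2*(1-4/9) + 1^2*4/9 = 4/9

4/9


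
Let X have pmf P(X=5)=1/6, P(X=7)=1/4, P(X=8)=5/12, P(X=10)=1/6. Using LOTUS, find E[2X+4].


E[2X+4] = sum(g(x)*P(x))
= 14*1/6 + 18*1/4 + 20*5/12 + 24*1/6
= 115/6

115/6


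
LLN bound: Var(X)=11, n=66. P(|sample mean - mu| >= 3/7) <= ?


Var(Xbar) = Var(X)/n = 11/66
Chebyshev: P(|Xbar-mu| >= 3/7) <= Var(Xbar)/(3/7)^2 = (1/6)/(9/49) = 49/54

49/54


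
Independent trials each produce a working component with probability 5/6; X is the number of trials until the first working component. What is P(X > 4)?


P(X > 4) = P(first 4 trials all fail) = (1-p)^4 = (1/6)^4 = 1/1296

1/1296


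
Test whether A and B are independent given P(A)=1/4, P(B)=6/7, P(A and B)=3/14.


P(A)*P(B) = 1/4*6/7 = 3/14
P(A∩B) = 3/14, which equals P(A)P(B), so independent

Yes, A and B are independent


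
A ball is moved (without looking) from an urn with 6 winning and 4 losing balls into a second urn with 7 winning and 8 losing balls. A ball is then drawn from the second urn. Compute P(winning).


P(transfer winning) = 6/10 = 3/5; P(transfer losing) = 2/5
If winning transferred: Urn II has 8 winning of 16, so P(winning|winning moved) = 1/2
If losing transferred: Urn II has 7 winning of 16, so P(winning|losing moved) = 7/16
By total probability: P(winning) = 3/5*1/2 + 2/5*7/16 = 19/40

19/40


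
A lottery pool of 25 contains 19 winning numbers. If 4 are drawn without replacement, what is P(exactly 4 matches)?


P(X=4) = C(19,4)*C(6,0) / C(25,4)
= 3876*1 / 12650
= 3876/12650 = 1938/6325

1938/6325


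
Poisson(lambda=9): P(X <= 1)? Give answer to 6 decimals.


P(X<=1) = e^(-9)*9^0/0! + e^(-9)*9^1/1!
≈ 0.0001234098 + 0.0011106882
= 0.0012340980
≈ 0.001234

0.001234


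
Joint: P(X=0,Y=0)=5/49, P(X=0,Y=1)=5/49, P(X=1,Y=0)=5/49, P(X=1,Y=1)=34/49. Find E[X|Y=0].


P(Y=0) = 10/49
E[X|Y=0] = (0*5 + 1*5)/10 = 5/10 = 1/2

1/2


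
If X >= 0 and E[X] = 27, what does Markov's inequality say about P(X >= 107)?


Markov: P(X >= a) <= E[X]/a
P(X >= 107) <= 27/107

27/107


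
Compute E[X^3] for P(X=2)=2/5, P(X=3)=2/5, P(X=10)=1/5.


E[X^3] = sum(g(x)*P(x))
= 8*2/5 + 27*2/5 + 1000*1/5
= 214

214


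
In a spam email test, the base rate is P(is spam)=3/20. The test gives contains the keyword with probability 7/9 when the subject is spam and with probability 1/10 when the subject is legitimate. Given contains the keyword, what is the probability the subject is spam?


P(A) = P(A|B)P(B) + P(A|B')P(B') = 7/9*3/20 + 1/10*17/20 = 121/600
P(B|A) = P(A|B)P(B)/P(A) = (7/60)/(121/600) = 70/121

70/121


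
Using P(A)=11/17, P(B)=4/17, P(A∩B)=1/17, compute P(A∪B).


P(A∪B) = P(A) + P(B) - P(A∩B)
= 11/17 + 4/17 - 1/17 = 14/17

14/17


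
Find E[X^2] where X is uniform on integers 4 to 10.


E[X^2] = (1/7) * sum(x^2 for x=4..10)
= 371/7 = 53

53


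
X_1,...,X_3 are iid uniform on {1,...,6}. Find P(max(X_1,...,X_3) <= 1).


P(max <= 1) = P(all X_i <= 1) = (P(X_1 <= 1))^3
= (1/6)^3 = 1/216

1/216


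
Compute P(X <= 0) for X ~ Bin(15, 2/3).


P(X<=0) = P(X=0)
= 1/14348907
= 1/14348907

1/14348907


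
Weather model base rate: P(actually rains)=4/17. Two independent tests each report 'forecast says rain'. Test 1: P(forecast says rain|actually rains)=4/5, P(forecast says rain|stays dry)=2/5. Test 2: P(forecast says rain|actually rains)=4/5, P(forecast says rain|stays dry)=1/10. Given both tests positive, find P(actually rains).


After test 1: P(+) = 4/5*4/17 + 2/5*13/17 = 42/85
P(B|+) = (16/85)/(42/85) = 8/21
After test 2 (use post1 as new prior): P(+) = 4/5*8/21 + 1/10*13/21 = 11/30
P(B|+,+) = (32/105)/(11/30) = 64/77

64/77


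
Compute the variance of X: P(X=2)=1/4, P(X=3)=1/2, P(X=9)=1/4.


E[X] = 17/4, E[X^2] = 103/4
Var(X) = E[X^2] - (E[X])^2 = 103/4 - (17/4)^2 = 123/16

123/16


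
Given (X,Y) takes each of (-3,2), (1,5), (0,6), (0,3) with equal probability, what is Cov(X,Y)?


E[X]=-1/2, E[Y]=4, E[XY]=-1/4
Cov(X,Y) = E[XY] - E[X]E[Y] = -1/4 + 1/2*4 = 7/4

7/4


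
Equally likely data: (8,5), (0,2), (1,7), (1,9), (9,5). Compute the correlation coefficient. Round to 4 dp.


Cov(X,Y) = -1.0800, Var(X) = 14.9600, Var(Y) = 5.4400
rho = Cov/(sqrt(VarX)*sqrt(VarY)) = -0.1197

-0.1197


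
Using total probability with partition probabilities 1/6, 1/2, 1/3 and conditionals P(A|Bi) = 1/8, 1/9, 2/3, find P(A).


P(A) = P(A|B1)P(B1) + P(A|B2)P(B2) + P(A|B3)P(B3)
= 1/8*1/6 + 1/9*1/2 + 2/3*1/3
= 1/48 + 1/18 + 2/9 = 43/144

43/144


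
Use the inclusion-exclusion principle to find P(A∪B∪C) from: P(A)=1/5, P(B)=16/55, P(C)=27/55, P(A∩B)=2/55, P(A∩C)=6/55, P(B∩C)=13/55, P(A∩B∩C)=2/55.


P(A∪B∪C) = P(A)+P(B)+P(C) - P(AB)-P(AC)-P(BC) + P(ABC)
= 1/5+16/55+27/55 - 2/55-6/55-13/55 + 2/55
= 7/11

7/11


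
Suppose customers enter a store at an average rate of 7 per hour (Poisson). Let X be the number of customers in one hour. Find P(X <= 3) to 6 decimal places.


P(X<=3) = e^(-7)*7^0/0! + e^(-7)*7^1/1! + e^(-7)*7^2/2! + e^(-7)*7^3/3!
≈ 0.0009118820 + 0.0063831738 + 0.0223411082 + 0.0521292524
= 0.0817654164
≈ 0.081765

0.081765


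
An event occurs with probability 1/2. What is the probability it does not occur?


P(A') = 1 - P(A) = 1 - 1/2 = 1/2

1/2


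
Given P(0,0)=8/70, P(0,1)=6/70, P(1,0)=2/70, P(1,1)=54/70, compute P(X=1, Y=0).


Read from table: P(X=1, Y=0) = 2/70 = 1/35

1/35


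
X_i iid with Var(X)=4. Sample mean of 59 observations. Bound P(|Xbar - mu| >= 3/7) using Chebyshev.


Var(Xbar) = Var(X)/n = 4/59
Chebyshev: P(|Xbar-mu| >= 3/7) <= Var(Xbar)/(3/7)^2 = (4/59)/(9/49) = 196/531

196/531


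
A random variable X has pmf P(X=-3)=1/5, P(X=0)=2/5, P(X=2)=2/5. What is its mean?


E[X] = sum(x * P(x))
= -3*1/5 + 0*2/5 + 2*2/5
= 1/5

1/5


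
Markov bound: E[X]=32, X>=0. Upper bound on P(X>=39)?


Markov: P(X >= a) <= E[X]/a
P(X >= 39) <= 32/39

32/39


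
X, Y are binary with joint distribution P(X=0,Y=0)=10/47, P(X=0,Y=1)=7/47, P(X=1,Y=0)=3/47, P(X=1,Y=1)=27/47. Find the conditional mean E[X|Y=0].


P(Y=0) = 13/47
E[X|Y=0] = (0*10 + 1*3)/13 = 3/13

3/13


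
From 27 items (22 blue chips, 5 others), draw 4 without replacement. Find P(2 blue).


P(X=2) = C(22,2)*C(5,2) / C(27,4)
= 231*10 / 17550
= 2310/17550 = 77/585

77/585


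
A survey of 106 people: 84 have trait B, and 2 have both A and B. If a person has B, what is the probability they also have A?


P(A|B) = P(A∩B)/P(B) = (2/106)/(84/106) = 2/84 = 1/42

1/42


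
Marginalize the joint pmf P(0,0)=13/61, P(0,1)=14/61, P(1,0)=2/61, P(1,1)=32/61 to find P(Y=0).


P(Y=0) = P(0,0)+P(1,0) = 13/61 + 2/61 = 15/61

15/61


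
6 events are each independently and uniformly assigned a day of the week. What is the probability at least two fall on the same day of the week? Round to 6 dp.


P(all different) = prod((7-i)/7 for i=0..5) = 0.042839
P(at least one match) = 1 - 0.042839 = 0.957161

0.957161


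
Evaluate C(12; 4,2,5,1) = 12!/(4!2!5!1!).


12! = 479001600
Denominator: 4!=24 * 2!=2 * 5!=120 * 1!=1
Coefficient = 479001600 / 5760 = 83160

83160


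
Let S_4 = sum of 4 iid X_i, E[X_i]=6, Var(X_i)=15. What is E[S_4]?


E[S_n] = n*E[X_1] = 4*6 = 24

24


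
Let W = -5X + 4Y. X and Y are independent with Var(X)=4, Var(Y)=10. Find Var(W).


Independence => Cov(X,Y)=0
Var(-5X + 4Y) = (-5)^2*Var(X) + 4^2*Var(Y)
= 25*4 + 16*10 = 260

260


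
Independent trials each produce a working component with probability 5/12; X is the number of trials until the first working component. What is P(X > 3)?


P(X > 3) = P(first 3 trials all fail) = (1-p)^3 = (7/12)^3 = 343/1728

343/1728


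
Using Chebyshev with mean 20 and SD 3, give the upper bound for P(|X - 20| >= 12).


k = 12/3 = 4
Chebyshev: P(|X-mu| >= k*sigma) <= 1/k^2 = 1/4^2 = 1/16

1/16


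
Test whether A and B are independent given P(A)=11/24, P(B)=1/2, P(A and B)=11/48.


P(A)*P(B) = 11/24*1/2 = 11/48
P(A∩B) = 11/48, which equals P(A)P(B), so independent

Yes, A and B are independent


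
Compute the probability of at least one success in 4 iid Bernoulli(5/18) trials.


P(at least one) = 1 - P(none)
P(none) = (1 - 5/18)^4 = (13/18)^4 = 28561/104976
P(at least one) = 1 - 28561/104976 = 76415/104976

76415/104976


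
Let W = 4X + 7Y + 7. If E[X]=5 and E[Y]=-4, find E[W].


E[4X + 7Y + 7] = 4*E[X] + 7*E[Y] + 7
= (4)*(5) + (7)*(-4) + (7)
= 20 - 28 + 7 = -1

-1


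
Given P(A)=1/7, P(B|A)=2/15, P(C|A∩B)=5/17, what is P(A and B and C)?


P(A∩B∩C) = P(A) * P(B|A) * P(C|A∩B)
= 1/7 * 2/15 * 5/17
= 2/105 * 5/17 = 2/357

2/357


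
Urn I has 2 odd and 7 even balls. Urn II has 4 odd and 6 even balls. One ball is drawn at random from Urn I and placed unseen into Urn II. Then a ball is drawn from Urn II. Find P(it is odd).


P(transfer odd) = 2/9; P(transfer even) = 7/9
If odd transferred: Urn II has 5 odd of 11, so P(odd|odd moved) = 5/11
If even transferred: Urn II has 4 odd of 11, so P(odd|even moved) = 4/11
By total probability: P(odd) = 2/9*5/11 + 7/9*4/11 = 38/99

38/99


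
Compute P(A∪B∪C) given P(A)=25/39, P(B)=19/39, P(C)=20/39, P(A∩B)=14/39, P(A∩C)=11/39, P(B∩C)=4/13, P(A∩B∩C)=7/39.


P(A∪B∪C) = P(A)+P(B)+P(C) - P(AB)-P(AC)-P(BC) + P(ABC)
= 25/39+19/39+20/39 - 14/39-11/39-4/13 + 7/39
= 34/39

34/39


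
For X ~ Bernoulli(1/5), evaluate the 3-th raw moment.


For Bernoulli: X in {0,1}
E[X^3] = 0^3*(1-1/5) + 1^3*1/5 = 1/5

1/5


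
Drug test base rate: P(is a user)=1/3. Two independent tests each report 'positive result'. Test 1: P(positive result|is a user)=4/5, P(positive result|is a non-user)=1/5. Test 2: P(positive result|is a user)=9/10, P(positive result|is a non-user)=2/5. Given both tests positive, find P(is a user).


After test 1: P(+) = 4/5*1/3 + 1/5*2/3 = 2/5
P(B|+) = (4/15)/(2/5) = 2/3
After test 2 (use post1 as new prior): P(+) = 9/10*2/3 + 2/5*1/3 = 11/15
P(B|+,+) = (3/5)/(11/15) = 9/11

9/11


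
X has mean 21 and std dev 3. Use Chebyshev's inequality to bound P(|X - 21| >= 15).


k = 15/3 = 5
Chebyshev: P(|X-mu| >= k*sigma) <= 1/k^2 = 1/5^2 = 1/25

1/25


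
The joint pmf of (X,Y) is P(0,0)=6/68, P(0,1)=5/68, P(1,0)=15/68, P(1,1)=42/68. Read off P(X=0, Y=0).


Read from table: P(X=0, Y=0) = 6/68 = 3/34

3/34


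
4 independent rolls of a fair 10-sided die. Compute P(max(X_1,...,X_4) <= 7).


P(max <= 7) = P(all X_i <= 7) = (P(X_1 <= 7))^4
= (7/10)^4 = 2401/10000

2401/10000


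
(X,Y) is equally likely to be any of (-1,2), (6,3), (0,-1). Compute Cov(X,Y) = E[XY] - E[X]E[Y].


E[X]=5/3, E[Y]=4/3, E[XY]=16/3
Cov(X,Y) = E[XY] - E[X]E[Y] = 16/3 - 5/3*4/3 = 28/9

28/9


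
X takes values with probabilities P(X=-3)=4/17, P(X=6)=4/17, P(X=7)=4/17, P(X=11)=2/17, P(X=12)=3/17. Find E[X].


E[X] = sum(x * P(x))
= -3*4/17 + 6*4/17 + 7*4/17 + 11*2/17 + 12*3/17
= 98/17

98/17


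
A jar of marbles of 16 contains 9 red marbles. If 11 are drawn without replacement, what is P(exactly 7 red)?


P(X=7) = C(9,7)*C(7,4) / C(16,11)
= 36*35 / 4368
= 1260/4368 = 15/52

15/52


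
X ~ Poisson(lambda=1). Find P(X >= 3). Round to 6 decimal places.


P(X>=3) = 1 - P(X<=2) = 1 - (e^(-1)*1^0/0! + e^(-1)*1^1/1! + e^(-1)*1^2/2!)
≈ 1 - (0.3678794412 + 0.3678794412 + 0.1839397206)
= 1 - 0.9196986030 = 0.0803013970
≈ 0.080301

0.080301


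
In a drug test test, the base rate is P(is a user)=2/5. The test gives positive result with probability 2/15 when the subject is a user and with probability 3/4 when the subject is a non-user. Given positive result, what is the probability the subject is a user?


P(A) = P(A|B)P(B) + P(A|B')P(B') = 2/15*2/5 + 3/4*3/5 = 151/300
P(B|A) = P(A|B)P(B)/P(A) = (4/75)/(151/300) = 16/151

16/151


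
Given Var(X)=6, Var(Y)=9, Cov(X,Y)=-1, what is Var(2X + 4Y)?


Var(2X + 4Y) = 2^2*Var(X) + 4^2*Var(Y) + 2*2*4*Cov(X,Y)
= 4*6 + 16*9 + 16*(-1)
= 24 + 144 - 16 = 152

152


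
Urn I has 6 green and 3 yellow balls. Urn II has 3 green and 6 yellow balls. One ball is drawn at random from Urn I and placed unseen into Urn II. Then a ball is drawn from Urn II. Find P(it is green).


P(transfer green) = 6/9 = 2/3; P(transfer yellow) = 1/3
If green transferred: Urn II has 4 green of 10, so P(green|green moved) = 2/5
If yellow transferred: Urn II has 3 green of 10, so P(green|yellow moved) = 3/10
By total probability: P(green) = 2/3*2/5 + 1/3*3/10 = 11/30

11/30


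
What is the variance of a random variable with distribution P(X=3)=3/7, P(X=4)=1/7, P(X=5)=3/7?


E[X] = 4, E[X^2] = 118/7
Var(X) = E[X^2] - (E[X])^2 = 118/7 - (4)^2 = 6/7

6/7


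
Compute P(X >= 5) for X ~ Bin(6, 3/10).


P(X>=5) = P(X=5) + P(X=6)
= 5103/500000 + 729/1000000
= 2187/200000

2187/200000


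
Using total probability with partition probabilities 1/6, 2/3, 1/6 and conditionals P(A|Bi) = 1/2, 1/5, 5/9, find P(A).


P(A) = P(A|B1)P(B1) + P(A|B2)P(B2) + P(A|B3)P(B3)
= 1/2*1/6 + 1/5*2/3 + 5/9*1/6
= 1/12 + 2/15 + 5/54 = 167/540

167/540


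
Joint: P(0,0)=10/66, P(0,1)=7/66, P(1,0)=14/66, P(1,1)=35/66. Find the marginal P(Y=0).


P(Y=0) = P(0,0)+P(1,0) = 10/66 + 14/66 = 24/66 = 4/11

4/11


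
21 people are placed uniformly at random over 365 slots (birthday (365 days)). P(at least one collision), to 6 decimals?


P(all different) = prod((365-i)/365 for i=0..20) = 0.556312
P(at least one match) = 1 - 0.556312 = 0.443688

0.443688


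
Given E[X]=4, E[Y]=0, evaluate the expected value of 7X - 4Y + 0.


E[7X - 4Y + 0] = 7*E[X] - 4*E[Y] + 0
= (7)*(4) + (-4)*(0) + (0)
= 28 + 0 + 0 = 28

28


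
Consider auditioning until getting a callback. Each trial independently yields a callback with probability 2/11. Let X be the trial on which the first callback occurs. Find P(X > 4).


P(X > 4) = P(first 4 trials all fail) = (1-p)^4 = (9/11)^4 = 6561/14641

6561/14641


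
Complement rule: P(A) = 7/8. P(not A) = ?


P(A') = 1 - P(A) = 1 - 7/8 = 1/8

1/8


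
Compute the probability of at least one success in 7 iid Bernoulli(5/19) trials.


P(at least one) = 1 - P(none)
P(none) = (1 - 5/19)^7 = (14/19)^7 = 105413504/893871739
P(at least one) = 1 - 105413504/893871739 = 788458235/893871739

788458235/893871739


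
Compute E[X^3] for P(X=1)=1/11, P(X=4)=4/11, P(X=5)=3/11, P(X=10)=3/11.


E[X^3] = sum(g(x)*P(x))
= 1*1/11 + 64*4/11 + 125*3/11 + 1000*3/11
= 3632/11

3632/11


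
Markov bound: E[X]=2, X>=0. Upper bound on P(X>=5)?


Markov: P(X >= a) <= E[X]/a
P(X >= 5) <= 2/5

2/5


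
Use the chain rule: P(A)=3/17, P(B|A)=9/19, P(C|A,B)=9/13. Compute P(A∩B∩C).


P(A∩B∩C) = P(A) * P(B|A) * P(C|A∩B)
= 3/17 * 9/19 * 9/13
= 27/323 * 9/13 = 243/4199

243/4199


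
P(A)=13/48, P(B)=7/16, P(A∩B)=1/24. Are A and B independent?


P(A)*P(B) = 13/48*7/16 = 91/768
P(A∩B) = 1/24 != 91/768, so not independent

No, A and B are not independent


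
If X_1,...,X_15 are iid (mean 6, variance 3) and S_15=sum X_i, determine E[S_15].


E[S_n] = n*E[X_1] = 15*6 = 90

90


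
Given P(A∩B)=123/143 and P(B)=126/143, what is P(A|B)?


P(A|B) = P(A∩B)/P(B) = (123/143)/(126/143) = 123/126 = 41/42

41/42


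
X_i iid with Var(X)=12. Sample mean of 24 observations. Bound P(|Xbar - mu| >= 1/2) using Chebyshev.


Var(Xbar) = Var(X)/n = 12/24
Chebyshev: P(|Xbar-mu| >= 1/2) <= Var(Xbar)/(1/2)^2 = (1/2)/(1/4) = 2
Bound exceeds 1, so trivial bound: 1

1


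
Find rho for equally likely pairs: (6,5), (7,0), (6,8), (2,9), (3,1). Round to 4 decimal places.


Cov(X,Y) = -2.2800, Var(X) = 3.7600, Var(Y) = 13.0400
rho = Cov/(sqrt(VarX)*sqrt(VarY)) = -0.3256

-0.3256


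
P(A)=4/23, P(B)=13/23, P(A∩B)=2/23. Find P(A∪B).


P(A∪B) = P(A) + P(B) - P(A∩B)
= 4/23 + 13/23 - 2/23 = 15/23

15/23


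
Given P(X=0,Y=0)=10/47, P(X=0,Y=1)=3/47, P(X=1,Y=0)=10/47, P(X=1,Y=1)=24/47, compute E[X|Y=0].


P(Y=0) = 20/47
E[X|Y=0] = (0*10 + 1*10)/20 = 10/20 = 1/2

1/2


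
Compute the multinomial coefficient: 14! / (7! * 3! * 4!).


14! = 87178291200
Denominator: 7!=5040 * 3!=6 * 4!=24
Coefficient = 87178291200 / 725760 = 120120

120120


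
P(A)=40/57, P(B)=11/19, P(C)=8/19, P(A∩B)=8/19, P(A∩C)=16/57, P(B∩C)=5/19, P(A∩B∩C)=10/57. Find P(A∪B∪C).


P(A∪B∪C) = P(A)+P(B)+P(C) - P(AB)-P(AC)-P(BC) + P(ABC)
= 40/57+11/19+8/19 - 8/19-16/57-5/19 + 10/57
= 52/57

52/57


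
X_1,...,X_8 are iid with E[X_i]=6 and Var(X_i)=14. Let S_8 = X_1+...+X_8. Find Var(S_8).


By independence, Var(S_n) = n*Var(X_1) = 8*14 = 112

112


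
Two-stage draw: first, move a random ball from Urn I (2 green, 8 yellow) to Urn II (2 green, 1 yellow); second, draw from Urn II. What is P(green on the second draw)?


P(transfer green) = 2/10 = 1/5; P(transfer yellow) = 4/5
If green transferred: Urn II has 3 green of 4, so P(green|green moved) = 3/4
If yellow transferred: Urn II has 2 green of 4, so P(green|yellow moved) = 1/2
By total probability: P(green) = 1/5*3/4 + 4/5*1/2 = 11/20

11/20


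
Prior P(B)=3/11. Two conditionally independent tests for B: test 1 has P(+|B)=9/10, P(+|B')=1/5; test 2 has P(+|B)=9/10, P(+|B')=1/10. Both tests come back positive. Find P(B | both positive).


After test 1: P(+) = 9/10*3/11 + 1/5*8/11 = 43/110
P(B|+) = (27/110)/(43/110) = 27/43
After test 2 (use post1 as new prior): P(+) = 9/10*27/43 + 1/10*16/43 = 259/430
P(B|+,+) = (243/430)/(259/430) = 243/259

243/259


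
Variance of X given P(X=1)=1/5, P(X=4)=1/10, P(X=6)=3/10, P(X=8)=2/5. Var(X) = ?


E[X] = 28/5, E[X^2] = 191/5
Var(X) = E[X^2] - (E[X])^2 = 191/5 - (28/5)^2 = 171/25

171/25


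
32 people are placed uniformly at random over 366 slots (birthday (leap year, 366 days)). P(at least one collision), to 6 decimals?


P(all different) = prod((366-i)/366 for i=0..31) = 0.247626
P(at least one match) = 1 - 0.247626 = 0.752374

0.752374


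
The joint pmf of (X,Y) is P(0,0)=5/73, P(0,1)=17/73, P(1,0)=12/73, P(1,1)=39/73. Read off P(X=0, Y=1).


Read from table: P(X=0, Y=1) = 17/73

17/73


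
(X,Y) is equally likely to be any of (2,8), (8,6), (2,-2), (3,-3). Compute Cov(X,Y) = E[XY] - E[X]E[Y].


E[X]=15/4, E[Y]=9/4, E[XY]=51/4
Cov(X,Y) = E[XY] - E[X]E[Y] = 51/4 - 15/4*9/4 = 69/16

69/16


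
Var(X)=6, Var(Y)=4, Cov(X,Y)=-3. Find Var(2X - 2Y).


Var(2X - 2Y) = 2^2*Var(X) + (-2)^2*Var(Y) + 2*2*(-2)*Cov(X,Y)
= 4*6 + 4*4 - 8*(-3)
= 24 + 16 + 24 = 64

64


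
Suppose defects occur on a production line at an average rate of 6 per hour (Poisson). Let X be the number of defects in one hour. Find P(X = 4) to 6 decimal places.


P(X=4) = e^(-6) * 6^4 / 4!
≈ 0.002478752177 * 1296 / 24
≈ 0.133853

0.133853


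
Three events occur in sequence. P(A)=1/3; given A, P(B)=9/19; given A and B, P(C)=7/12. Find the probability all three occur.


P(A∩B∩C) = P(A) * P(B|A) * P(C|A∩B)
= 1/3 * 9/19 * 7/12
= 3/19 * 7/12 = 7/76

7/76


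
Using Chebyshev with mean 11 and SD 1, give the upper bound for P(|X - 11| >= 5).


k = 5/1 = 5
Chebyshev: P(|X-mu| >= k*sigma) <= 1/k^2 = 1/5^2 = 1/25

1/25


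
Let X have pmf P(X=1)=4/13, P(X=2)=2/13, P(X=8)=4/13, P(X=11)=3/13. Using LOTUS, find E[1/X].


E[1/X] = sum(g(x)*P(x))
= 1*4/13 + 1/2*2/13 + 1/8*4/13 + 1/11*3/13
= 127/286

127/286


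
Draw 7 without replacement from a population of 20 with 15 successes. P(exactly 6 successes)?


P(X=6) = C(15,6)*C(5,1) / C(20,7)
= 5005*5 / 77520
= 25025/77520 = 5005/15504

5005/15504


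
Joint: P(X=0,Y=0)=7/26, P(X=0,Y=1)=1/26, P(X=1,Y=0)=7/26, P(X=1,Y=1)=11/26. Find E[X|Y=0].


P(Y=0) = 14/26
E[X|Y=0] = (0*7 + 1*7)/14 = 7/14 = 1/2

1/2


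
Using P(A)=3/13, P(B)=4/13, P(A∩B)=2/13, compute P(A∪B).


P(A∪B) = P(A) + P(B) - P(A∩B)
= 3/13 + 4/13 - 2/13 = 5/13

5/13


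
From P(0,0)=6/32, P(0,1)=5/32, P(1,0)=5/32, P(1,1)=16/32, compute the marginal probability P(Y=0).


P(Y=0) = P(0,0)+P(1,0) = 6/32 + 5/32 = 11/32

11/32


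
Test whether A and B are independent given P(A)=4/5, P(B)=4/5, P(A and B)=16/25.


P(A)*P(B) = 4/5*4/5 = 16/25
P(A∩B) = 16/25, which equals P(A)P(B), so independent

Yes, A and B are independent


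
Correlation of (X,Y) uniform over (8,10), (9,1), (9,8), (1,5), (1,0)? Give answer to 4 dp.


Cov(X,Y) = 6.3200, Var(X) = 14.2400, Var(Y) = 14.9600
rho = Cov/(sqrt(VarX)*sqrt(VarY)) = 0.4330

0.4330


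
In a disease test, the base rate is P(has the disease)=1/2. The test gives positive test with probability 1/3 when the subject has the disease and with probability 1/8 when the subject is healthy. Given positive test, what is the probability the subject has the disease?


P(A) = P(A|B)P(B) + P(A|B')P(B') = 1/3*1/2 + 1/8*1/2 = 11/48
P(B|A) = P(A|B)P(B)/P(A) = (1/6)/(11/48) = 8/11

8/11


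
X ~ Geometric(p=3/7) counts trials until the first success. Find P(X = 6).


P(X=6) = (1-p)^5 * p = (4/7)^5 * 3/7
= 1024/16807 * 3/7 = 3072/117649

3072/117649


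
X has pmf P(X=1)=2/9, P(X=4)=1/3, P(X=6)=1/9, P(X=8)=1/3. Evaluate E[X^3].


E[X^3] = sum(x^3 * P(x))
= 1*2/9 + 64*1/3 + 216*1/9 + 512*1/3
= 1946/9

1946/9


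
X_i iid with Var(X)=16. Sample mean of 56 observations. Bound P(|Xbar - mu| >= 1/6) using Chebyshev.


Var(Xbar) = Var(X)/n = 16/56
Chebyshev: P(|Xbar-mu| >= 1/6) <= Var(Xbar)/(1/6)^2 = (2/7)/(1/36) = 72/7
Bound exceeds 1, so trivial bound: 1

1


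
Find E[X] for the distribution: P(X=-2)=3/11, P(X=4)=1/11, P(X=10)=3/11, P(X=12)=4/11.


E[X] = sum(x * P(x))
= -2*3/11 + 4*1/11 + 10*3/11 + 12*4/11
= 76/11

76/11


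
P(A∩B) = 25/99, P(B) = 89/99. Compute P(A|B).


P(A|B) = P(A∩B)/P(B) = (25/99)/(89/99) = 25/89

25/89


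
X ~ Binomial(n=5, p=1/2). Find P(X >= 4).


P(X>=4) = P(X=4) + P(X=5)
= 5/32 + 1/32
= 3/16

3/16


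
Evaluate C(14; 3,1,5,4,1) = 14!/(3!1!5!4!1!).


14! = 87178291200
Denominator: 3!=6 * 1!=1 * 5!=120 * 4!=24 * 1!=1
Coefficient = 87178291200 / 17280 = 5045040

5045040


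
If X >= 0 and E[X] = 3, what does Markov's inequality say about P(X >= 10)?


Markov: P(X >= a) <= E[X]/a
P(X >= 10) <= 3/10

3/10


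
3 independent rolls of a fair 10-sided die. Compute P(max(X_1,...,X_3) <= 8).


P(max <= 8) = P(all X_i <= 8) = (P(X_1 <= 8))^3
= (8/10)^3 = (4/5)^3 = 64/125

64/125


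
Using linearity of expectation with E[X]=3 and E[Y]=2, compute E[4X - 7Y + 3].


E[4X - 7Y + 3] = 4*E[X] - 7*E[Y] + 3
= (4)*(3) + (-7)*(2) + (3)
= 12 - 14 + 3 = 1

1


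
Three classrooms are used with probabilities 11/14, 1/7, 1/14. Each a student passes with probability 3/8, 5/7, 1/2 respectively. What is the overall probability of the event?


P(A) = P(A|B1)P(B1) + P(A|B2)P(B2) + P(A|B3)P(B3)
= 3/8*11/14 + 5/7*1/7 + 1/2*1/14
= 33/112 + 5/49 + 1/28 = 339/784

339/784


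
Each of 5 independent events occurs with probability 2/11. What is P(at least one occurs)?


P(at least one) = 1 - P(none)
P(none) = (1 - 2/11)^5 = (9/11)^5 = 59049/161051
P(at least one) = 1 - 59049/161051 = 102002/161051

102002/161051


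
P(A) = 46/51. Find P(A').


P(A') = 1 - P(A) = 1 - 46/51 = 5/51

5/51


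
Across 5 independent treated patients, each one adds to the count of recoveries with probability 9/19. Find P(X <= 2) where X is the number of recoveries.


P(X<=2) = P(X=0) + P(X=1) + P(X=2)
= 100000/2476099 + 450000/2476099 + 810000/2476099
= 1360000/2476099

1360000/2476099


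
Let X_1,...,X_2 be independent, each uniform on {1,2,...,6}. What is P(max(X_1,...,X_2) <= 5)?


P(max <= 5) = P(all X_i <= 5) = (P(X_1 <= 5))^2
= (5/6)^2 = 25/36

25/36


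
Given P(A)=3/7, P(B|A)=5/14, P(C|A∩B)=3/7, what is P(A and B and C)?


P(A∩B∩C) = P(A) * P(B|A) * P(C|A∩B)
= 3/7 * 5/14 * 3/7
= 15/98 * 3/7 = 45/686

45/686


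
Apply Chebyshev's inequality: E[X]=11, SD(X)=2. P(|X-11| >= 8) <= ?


k = 8/2 = 4
Chebyshev: P(|X-mu| >= k*sigma) <= 1/k^2 = 1/4^2 = 1/16

1/16


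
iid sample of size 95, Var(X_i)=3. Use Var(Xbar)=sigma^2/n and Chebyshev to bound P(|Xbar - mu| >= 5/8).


Var(Xbar) = Var(X)/n = 3/95
Chebyshev: P(|Xbar-mu| >= 5/8) <= Var(Xbar)/(5/8)^2 = (3/95)/(25/64) = 192/2375

192/2375


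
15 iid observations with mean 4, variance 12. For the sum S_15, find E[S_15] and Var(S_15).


E[S_n] = n*mu = 15*4 = 60
Var(S_n) = n*sigma^2 = 15*12 = 180

E[S_15]=60, Var(S_15)=180


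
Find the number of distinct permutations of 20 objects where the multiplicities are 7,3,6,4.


20! = 2432902008176640000
Denominator: 7!=5040 * 3!=6 * 6!=720 * 4!=24
Coefficient = 2432902008176640000 / 522547200 = 4655851200

4655851200


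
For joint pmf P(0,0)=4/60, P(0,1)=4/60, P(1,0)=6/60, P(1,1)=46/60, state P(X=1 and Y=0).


Read from table: P(X=1, Y=0) = 6/60 = 1/10

1/10


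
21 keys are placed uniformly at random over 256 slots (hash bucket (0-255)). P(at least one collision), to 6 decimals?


P(all different) = prod((256-i)/256 for i=0..20) = 0.430362
P(at least one match) = 1 - 0.430362 = 0.569638

0.569638


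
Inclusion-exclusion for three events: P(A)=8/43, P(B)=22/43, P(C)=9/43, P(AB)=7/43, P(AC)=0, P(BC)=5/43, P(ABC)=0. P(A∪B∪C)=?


P(A∪B∪C) = P(A)+P(B)+P(C) - P(AB)-P(AC)-P(BC) + P(ABC)
= 8/43+22/43+9/43 - 7/43-0-5/43 + 0
= 27/43

27/43


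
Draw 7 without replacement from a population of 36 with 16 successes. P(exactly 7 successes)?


P(X=7) = C(16,7)*C(20,0) / C(36,7)
= 11440*1 / 8347680
= 11440/8347680 = 13/9486

13/9486


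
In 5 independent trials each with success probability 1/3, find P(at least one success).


P(at least one) = 1 - P(none)
P(none) = (1 - 1/3)^5 = (2/3)^5 = 32/243
P(at least one) = 1 - 32/243 = 211/243

211/243


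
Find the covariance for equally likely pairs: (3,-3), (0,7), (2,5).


E[X]=5/3, E[Y]=3, E[XY]=1/3
Cov(X,Y) = E[XY] - E[X]E[Y] = 1/3 - 5/3*3 = -14/3

-14/3


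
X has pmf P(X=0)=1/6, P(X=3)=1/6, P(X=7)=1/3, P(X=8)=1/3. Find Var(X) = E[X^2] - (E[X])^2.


E[X] = 11/2, E[X^2] = 235/6
Var(X) = E[X^2] - (E[X])^2 = 235/6 - (11/2)^2 = 107/12

107/12


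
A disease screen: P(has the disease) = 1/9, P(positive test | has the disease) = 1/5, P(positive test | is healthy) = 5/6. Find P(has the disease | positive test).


P(A) = P(A|B)P(B) + P(A|B')P(B') = 1/5*1/9 + 5/6*8/9 = 103/135
P(B|A) = P(A|B)P(B)/P(A) = (1/45)/(103/135) = 3/103

3/103


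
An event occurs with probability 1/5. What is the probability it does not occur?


P(A') = 1 - P(A) = 1 - 1/5 = 4/5

4/5


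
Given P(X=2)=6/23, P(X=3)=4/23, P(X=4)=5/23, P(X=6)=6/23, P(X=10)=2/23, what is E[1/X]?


E[1/X] = sum(g(x)*P(x))
= 1/2*6/23 + 1/3*4/23 + 1/4*5/23 + 1/6*6/23 + 1/10*2/23
= 407/1380

407/1380


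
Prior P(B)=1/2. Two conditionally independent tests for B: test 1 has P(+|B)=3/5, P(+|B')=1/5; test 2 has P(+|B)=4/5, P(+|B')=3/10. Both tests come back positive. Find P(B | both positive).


After test 1: P(+) = 3/5*1/2 + 1/5*1/2 = 2/5
P(B|+) = (3/10)/(2/5) = 3/4
After test 2 (use post1 as new prior): P(+) = 4/5*3/4 + 3/10*1/4 = 27/40
P(B|+,+) = (3/5)/(27/40) = 8/9

8/9


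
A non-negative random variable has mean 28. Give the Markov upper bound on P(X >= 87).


Markov: P(X >= a) <= E[X]/a
P(X >= 87) <= 28/87

28/87


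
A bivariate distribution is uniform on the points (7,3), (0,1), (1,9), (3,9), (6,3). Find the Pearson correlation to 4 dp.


Cov(X,Y) = -2.0000, Var(X) = 7.4400, Var(Y) = 11.2000
rho = Cov/(sqrt(VarX)*sqrt(VarY)) = -0.2191

-0.2191


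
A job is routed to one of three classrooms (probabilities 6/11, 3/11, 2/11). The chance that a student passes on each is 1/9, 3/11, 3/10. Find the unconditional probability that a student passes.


P(A) = P(A|B1)P(B1) + P(A|B2)P(B2) + P(A|B3)P(B3)
= 1/9*6/11 + 3/11*3/11 + 3/10*2/11
= 2/33 + 9/121 + 3/55 = 344/1815

344/1815


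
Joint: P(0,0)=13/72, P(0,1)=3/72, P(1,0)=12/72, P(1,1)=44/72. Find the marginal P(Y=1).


P(Y=1) = P(0,1)+P(1,1) = 3/72 + 44/72 = 47/72

47/72


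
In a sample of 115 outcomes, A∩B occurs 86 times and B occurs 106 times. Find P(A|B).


P(A|B) = P(A∩B)/P(B) = (86/115)/(106/115) = 86/106 = 43/53

43/53


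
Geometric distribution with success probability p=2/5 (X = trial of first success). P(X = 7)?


P(X=7) = (1-p)^6 * p = (3/5)^6 * 2/5
= 729/15625 * 2/5 = 1458/78125

1458/78125


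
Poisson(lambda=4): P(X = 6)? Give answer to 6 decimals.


P(X=6) = e^(-4) * 4^6 / 6!
≈ 0.01831563889 * 4096 / 720
≈ 0.104196

0.104196


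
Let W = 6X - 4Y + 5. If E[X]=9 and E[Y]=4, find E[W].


E[6X - 4Y + 5] = 6*E[X] - 4*E[Y] + 5
= (6)*(9) + (-4)*(4) + (5)
= 54 - 16 + 5 = 43

43


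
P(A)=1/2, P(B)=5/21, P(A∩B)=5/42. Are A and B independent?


P(A)*P(B) = 1/2*5/21 = 5/42
P(A∩B) = 5/42, which equals P(A)P(B), so independent

Yes, A and B are independent


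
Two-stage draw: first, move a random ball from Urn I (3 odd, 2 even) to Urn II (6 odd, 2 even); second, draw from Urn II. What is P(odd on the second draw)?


P(transfer odd) = 3/5; P(transfer even) = 2/5
If odd transferred: Urn II has 7 odd of 9, so P(odd|odd moved) = 7/9
If even transferred: Urn II has 6 odd of 9, so P(odd|even moved) = 2/3
By total probability: P(odd) = 3/5*7/9 + 2/5*2/3 = 11/15

11/15


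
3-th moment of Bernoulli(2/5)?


For Bernoulli: X in {0,1}
E[X^3] = 0^3*(1-2/5) + 1^3*2/5 = 2/5

2/5


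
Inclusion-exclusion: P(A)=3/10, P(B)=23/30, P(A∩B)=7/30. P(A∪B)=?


P(A∪B) = P(A) + P(B) - P(A∩B)
= 3/10 + 23/30 - 7/30 = 5/6

5/6


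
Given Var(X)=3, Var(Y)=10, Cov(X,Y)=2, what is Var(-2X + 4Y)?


Var(-2X + 4Y) = (-2)^2*Var(X) + 4^2*Var(Y) + 2*(-2)*4*Cov(X,Y)
= 4*3 + 16*10 - 16*2
= 12 + 160 - 32 = 140

140
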